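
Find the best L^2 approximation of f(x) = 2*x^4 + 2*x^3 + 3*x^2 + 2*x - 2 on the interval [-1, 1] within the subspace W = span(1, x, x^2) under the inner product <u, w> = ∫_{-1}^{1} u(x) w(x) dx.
g(x) = 33*x^2/7 + 16*x/5 - 76/35

The best approximation g ∈ W is the orthogonal projection of f onto W. Writing g = a_0 + a_1 x + a_2 x^2, the coefficients solve the normal equations G · a = b where
  G_{ij} = <φ_i, φ_j> and b_i = <f, φ_i>, with φ_0 = 1, φ_1 = x, φ_2 = x^2.
G =
  [2, 0, 2/3]
  [0, 2/3, 0]
  [2/3, 0, 2/5],
b = (-6/5, 32/15, 46/105).
Solving gives a_0 = -76/35, a_1 = 16/5, a_2 = 33/7, so
  g(x) = 33*x^2/7 + 16*x/5 - 76/35.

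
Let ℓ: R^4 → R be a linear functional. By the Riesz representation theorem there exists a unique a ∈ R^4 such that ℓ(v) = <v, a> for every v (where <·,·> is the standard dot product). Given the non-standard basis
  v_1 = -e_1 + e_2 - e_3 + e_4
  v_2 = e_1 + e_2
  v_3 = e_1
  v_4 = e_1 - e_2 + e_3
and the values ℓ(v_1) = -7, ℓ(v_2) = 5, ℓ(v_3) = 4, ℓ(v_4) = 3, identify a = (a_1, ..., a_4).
a = (4, 1, 0, -4)

Write a = (a_1, ..., a_4) in the standard basis. For each basis vector v_i, ℓ(v_i) = <v_i, a> is a linear equation in the a_j's. Collect the n equations into a matrix system V a = ℓ, where row i of V is v_i (expressed in the standard basis). Since V is invertible (lower-triangular with 1s on the diagonal, up to permutation), solve by back-substitution:
  V =
[[-1, 1, -1, 1],
 [1, 1, 0, 0],
 [1, 0, 0, 0],
 [1, -1, 1, 0]]
  V a = (-7, 5, 4, 3)
Solving gives a = (4, 1, 0, -4).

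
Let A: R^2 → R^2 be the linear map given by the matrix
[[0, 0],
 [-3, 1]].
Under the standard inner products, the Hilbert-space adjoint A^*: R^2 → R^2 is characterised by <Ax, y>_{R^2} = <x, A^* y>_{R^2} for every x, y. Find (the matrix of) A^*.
A^* = A^T =
[[0, -3],
 [0, 1]]

For real matrices with standard dot products, the defining identity <Ax, y> = <x, A^* y> gives (Ax)^T y = x^T (A^*) y, i.e. x^T A^T y = x^T (A^*) y. Since this holds for all x, y, we must have A^* = A^T. Therefore
A^* =
[[0, -3],
 [0, 1]].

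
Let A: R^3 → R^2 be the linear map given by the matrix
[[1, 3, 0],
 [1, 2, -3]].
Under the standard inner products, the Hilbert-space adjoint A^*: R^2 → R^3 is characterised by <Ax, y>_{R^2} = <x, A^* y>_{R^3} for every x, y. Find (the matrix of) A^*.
A^* = A^T =
[[1, 1],
 [3, 2],
 [0, -3]]

For real matrices with standard dot products, the defining identity <Ax, y> = <x, A^* y> gives (Ax)^T y = x^T (A^*) y, i.e. x^T A^T y = x^T (A^*) y. Since this holds for all x, y, we must have A^* = A^T. Therefore
A^* =
[[1, 1],
 [3, 2],
 [0, -3]].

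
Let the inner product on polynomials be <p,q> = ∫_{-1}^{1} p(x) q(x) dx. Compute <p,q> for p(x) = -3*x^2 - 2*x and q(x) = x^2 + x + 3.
<p,q> = -128/15

Expand the product: p(x)·q(x) = -3*x^4 - 5*x^3 - 11*x^2 - 6*x.
∫_{-1}^{1} of each monomial x^k gives [2/(k+1) if k even, 0 if k odd]. Integrating term-by-term (or equivalently evaluating the antiderivative F(x) = -3*x^5/5 - 5*x^4/4 - 11*x^3/3 - 3*x^2 at the endpoints):
  F(1) − F(−1) = -511/60 − (1/60) = -128/15.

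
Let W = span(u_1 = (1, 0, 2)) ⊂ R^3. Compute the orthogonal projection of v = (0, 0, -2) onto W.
proj_W(v) = (-4/5, 0, -8/5)

Set up U = [u_1 | ... | u_1] ∈ R^(3×1). The projector onto W = col(U) is P = U (U^T U)^(-1) U^T.
Compute U^T U =
  [5],
and U^T v = (-4).
Solve U^T U · c = U^T v for the coefficients: c = (-4/5). The projection is proj_W(v) = U c.
Check: (v - proj_W(v)) · u_1 = 0  (should be 0).
Result: proj_W(v) = (-4/5, 0, -8/5).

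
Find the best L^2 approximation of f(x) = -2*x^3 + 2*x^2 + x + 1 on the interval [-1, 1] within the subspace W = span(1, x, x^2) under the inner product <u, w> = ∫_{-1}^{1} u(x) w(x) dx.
g(x) = 2*x^2 - x/5 + 1

The best approximation g ∈ W is the orthogonal projection of f onto W. Writing g = a_0 + a_1 x + a_2 x^2, the coefficients solve the normal equations G · a = b where
  G_{ij} = <φ_i, φ_j> and b_i = <f, φ_i>, with φ_0 = 1, φ_1 = x, φ_2 = x^2.
G =
  [2, 0, 2/3]
  [0, 2/3, 0]
  [2/3, 0, 2/5],
b = (10/3, -2/15, 22/15).
Solving gives a_0 = 1, a_1 = -1/5, a_2 = 2, so
  g(x) = 2*x^2 - x/5 + 1.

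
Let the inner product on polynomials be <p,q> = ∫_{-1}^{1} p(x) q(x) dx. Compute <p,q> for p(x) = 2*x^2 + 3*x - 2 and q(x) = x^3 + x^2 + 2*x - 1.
<p,q> = 22/3

Expand the product: p(x)·q(x) = 2*x^5 + 5*x^4 + 5*x^3 + 2*x^2 - 7*x + 2.
∫_{-1}^{1} of each monomial x^k gives [2/(k+1) if k even, 0 if k odd]. Integrating term-by-term (or equivalently evaluating the antiderivative F(x) = x^6/3 + x^5 + 5*x^4/4 + 2*x^3/3 - 7*x^2/2 + 2*x at the endpoints):
  F(1) − F(−1) = 7/4 − (-67/12) = 22/3.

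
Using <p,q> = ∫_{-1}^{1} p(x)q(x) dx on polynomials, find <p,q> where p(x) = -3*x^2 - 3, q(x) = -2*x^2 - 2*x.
<p,q> = 32/5

Expand the product: p(x)·q(x) = 6*x^4 + 6*x^3 + 6*x^2 + 6*x.
∫_{-1}^{1} of each monomial x^k gives [2/(k+1) if k even, 0 if k odd]. Integrating term-by-term (or equivalently evaluating the antiderivative F(x) = 6*x^5/5 + 3*x^4/2 + 2*x^3 + 3*x^2 at the endpoints):
  F(1) − F(−1) = 77/10 − (13/10) = 32/5.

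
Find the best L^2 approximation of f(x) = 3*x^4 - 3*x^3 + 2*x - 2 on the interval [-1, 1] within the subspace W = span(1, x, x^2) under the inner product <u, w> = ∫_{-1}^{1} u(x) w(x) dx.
g(x) = 18*x^2/7 + x/5 - 79/35

The best approximation g ∈ W is the orthogonal projection of f onto W. Writing g = a_0 + a_1 x + a_2 x^2, the coefficients solve the normal equations G · a = b where
  G_{ij} = <φ_i, φ_j> and b_i = <f, φ_i>, with φ_0 = 1, φ_1 = x, φ_2 = x^2.
G =
  [2, 0, 2/3]
  [0, 2/3, 0]
  [2/3, 0, 2/5],
b = (-14/5, 2/15, -10/21).
Solving gives a_0 = -79/35, a_1 = 1/5, a_2 = 18/7, so
  g(x) = 18*x^2/7 + x/5 - 79/35.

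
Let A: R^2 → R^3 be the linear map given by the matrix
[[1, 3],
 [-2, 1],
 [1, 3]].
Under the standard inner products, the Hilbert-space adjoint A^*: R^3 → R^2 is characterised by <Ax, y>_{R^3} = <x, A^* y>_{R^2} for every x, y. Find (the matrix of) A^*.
A^* = A^T =
[[1, -2, 1],
 [3, 1, 3]]

For real matrices with standard dot products, the defining identity <Ax, y> = <x, A^* y> gives (Ax)^T y = x^T (A^*) y, i.e. x^T A^T y = x^T (A^*) y. Since this holds for all x, y, we must have A^* = A^T. Therefore
A^* =
[[1, -2, 1],
 [3, 1, 3]].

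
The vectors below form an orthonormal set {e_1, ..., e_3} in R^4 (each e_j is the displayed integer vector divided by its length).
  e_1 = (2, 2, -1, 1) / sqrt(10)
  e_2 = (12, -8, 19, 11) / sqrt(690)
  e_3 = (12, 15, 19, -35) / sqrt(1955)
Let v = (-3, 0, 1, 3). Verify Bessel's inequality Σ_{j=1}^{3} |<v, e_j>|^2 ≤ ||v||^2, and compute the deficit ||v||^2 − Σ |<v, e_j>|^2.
Σ |<v, e_j>|^2 = 2444/255; ||v||^2 = 19; deficit = 2401/255

Write each e_j = u_j / sqrt(<u_j, u_j>) where u_j is the displayed integer vector. Then <v, e_j> = <v, u_j> / sqrt(<u_j, u_j>), so |<v, e_j>|^2 = <v, u_j>^2 / <u_j, u_j>.
Coefficients: <v, e_1> = -4/sqrt(10), <v, e_2> = 16/sqrt(690), <v, e_3> = -122/sqrt(1955).
Square and sum: Σ |<v, e_j>|^2 = 2444/255.
Compute ||v||^2 = v·v = 19.
Deficit = 19 − 2444/255 = 2401/255 ≥ 0, confirming Bessel's inequality. (The deficit equals ||v − Σ <v,e_j> e_j||^2, the squared distance from v to span{e_j}.)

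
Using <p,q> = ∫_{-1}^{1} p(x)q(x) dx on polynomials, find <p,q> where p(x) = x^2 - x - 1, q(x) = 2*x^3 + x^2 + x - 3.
<p,q> = 34/15

Expand the product: p(x)·q(x) = 2*x^5 - x^4 - 2*x^3 - 5*x^2 + 2*x + 3.
∫_{-1}^{1} of each monomial x^k gives [2/(k+1) if k even, 0 if k odd]. Integrating term-by-term (or equivalently evaluating the antiderivative F(x) = x^6/3 - x^5/5 - x^4/2 - 5*x^3/3 + x^2 + 3*x at the endpoints):
  F(1) − F(−1) = 59/30 − (-3/10) = 34/15.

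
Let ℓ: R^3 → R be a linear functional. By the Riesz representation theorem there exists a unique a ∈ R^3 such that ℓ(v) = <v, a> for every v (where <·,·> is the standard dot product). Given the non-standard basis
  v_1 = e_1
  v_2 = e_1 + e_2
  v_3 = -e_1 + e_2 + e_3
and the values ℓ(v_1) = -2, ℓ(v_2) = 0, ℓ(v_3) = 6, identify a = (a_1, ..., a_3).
a = (-2, 2, 2)

Write a = (a_1, ..., a_3) in the standard basis. For each basis vector v_i, ℓ(v_i) = <v_i, a> is a linear equation in the a_j's. Collect the n equations into a matrix system V a = ℓ, where row i of V is v_i (expressed in the standard basis). Since V is invertible (lower-triangular with 1s on the diagonal, up to permutation), solve by back-substitution:
  V =
[[1, 0, 0],
 [1, 1, 0],
 [-1, 1, 1]]
  V a = (-2, 0, 6)
Solving gives a = (-2, 2, 2).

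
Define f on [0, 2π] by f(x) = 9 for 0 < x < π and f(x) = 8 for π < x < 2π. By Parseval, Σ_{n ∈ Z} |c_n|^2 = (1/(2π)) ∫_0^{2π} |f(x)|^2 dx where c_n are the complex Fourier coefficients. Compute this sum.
Σ |c_n|^2 = 145/2

Parseval equates the L^2 energy of f (normalised by 1/(2π)) with the ℓ^2 sum of its Fourier coefficients: (1/(2π)) ∫_0^{2π} |f|^2 = Σ |c_n|^2.
Compute the left side: (1/(2π)) [∫_0^π 9^2 dx + ∫_π^{2π} 8^2 dx] = (1/(2π)) · (81π + 64π) = (81 + 64)/2 = 145/2.
So Σ_{n ∈ Z} |c_n|^2 = 145/2.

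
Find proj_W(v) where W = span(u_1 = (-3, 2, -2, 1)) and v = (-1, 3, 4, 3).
proj_W(v) = (-2/3, 4/9, -4/9, 2/9)

Set up U = [u_1 | ... | u_1] ∈ R^(4×1). The projector onto W = col(U) is P = U (U^T U)^(-1) U^T.
Compute U^T U =
  [18],
and U^T v = (4).
Solve U^T U · c = U^T v for the coefficients: c = (2/9). The projection is proj_W(v) = U c.
Check: (v - proj_W(v)) · u_1 = 0  (should be 0).
Result: proj_W(v) = (-2/3, 4/9, -4/9, 2/9).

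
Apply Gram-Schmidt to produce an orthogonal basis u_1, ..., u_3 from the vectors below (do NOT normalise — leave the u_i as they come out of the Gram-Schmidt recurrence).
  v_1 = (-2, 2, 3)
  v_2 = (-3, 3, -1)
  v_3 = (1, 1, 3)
Orthogonal basis:
  u_1 = (-2, 2, 3)
  u_2 = (-33/17, 33/17, -44/17)
  u_3 = (1, 1, 0)

Apply the Gram-Schmidt recurrence
  u_1 = v_1
  u_i = v_i − Σ_{j<i} ((v_i · u_j) / (u_j · u_j)) · u_j.

Step by step this gives:
  u_1 = (-2, 2, 3)
  u_2 = (-33/17, 33/17, -44/17)
  u_3 = (1, 1, 0)

Orthogonality check:
  u_2 · u_1 = 0 (should be 0)
  u_3 · u_1 = 0 (should be 0)
  u_3 · u_2 = 0 (should be 0)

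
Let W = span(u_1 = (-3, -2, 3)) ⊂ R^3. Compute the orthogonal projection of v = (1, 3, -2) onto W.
proj_W(v) = (45/22, 15/11, -45/22)

Set up U = [u_1 | ... | u_1] ∈ R^(3×1). The projector onto W = col(U) is P = U (U^T U)^(-1) U^T.
Compute U^T U =
  [22],
and U^T v = (-15).
Solve U^T U · c = U^T v for the coefficients: c = (-15/22). The projection is proj_W(v) = U c.
Check: (v - proj_W(v)) · u_1 = 0  (should be 0).
Result: proj_W(v) = (45/22, 15/11, -45/22).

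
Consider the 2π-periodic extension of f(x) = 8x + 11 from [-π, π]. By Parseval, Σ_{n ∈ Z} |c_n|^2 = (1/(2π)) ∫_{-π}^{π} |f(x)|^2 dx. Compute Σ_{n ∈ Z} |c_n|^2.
Σ |c_n|^2 = 64π^2/3 + 121

Expand and integrate term by term over [-π, π]:
  ∫ (8x)^2 dx = 64·(2π^3/3); ∫ 2·8·(11)·x dx = 0 (odd integrand); ∫ 11^2 dx = 121·2π.
So (1/(2π)) ∫_{-π}^{π} (8x + 11)^2 dx = 64π^2/3 + 121 = 64π^2/3 + 121.
Parseval ⇒ Σ |c_n|^2 = 64π^2/3 + 121.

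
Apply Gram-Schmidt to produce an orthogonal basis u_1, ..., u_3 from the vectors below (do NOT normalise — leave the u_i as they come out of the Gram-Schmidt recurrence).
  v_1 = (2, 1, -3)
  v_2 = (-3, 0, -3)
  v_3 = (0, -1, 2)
Orthogonal basis:
  u_1 = (2, 1, -3)
  u_2 = (-24/7, -3/14, -33/14)
  u_3 = (1/9, -5/9, -1/9)

Apply the Gram-Schmidt recurrence
  u_1 = v_1
  u_i = v_i − Σ_{j<i} ((v_i · u_j) / (u_j · u_j)) · u_j.

Step by step this gives:
  u_1 = (2, 1, -3)
  u_2 = (-24/7, -3/14, -33/14)
  u_3 = (1/9, -5/9, -1/9)

Orthogonality check:
  u_2 · u_1 = 0 (should be 0)
  u_3 · u_1 = 0 (should be 0)
  u_3 · u_2 = 0 (should be 0)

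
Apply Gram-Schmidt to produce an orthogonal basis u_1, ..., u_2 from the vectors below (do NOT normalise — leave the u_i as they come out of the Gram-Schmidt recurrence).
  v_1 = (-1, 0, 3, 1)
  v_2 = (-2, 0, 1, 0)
Orthogonal basis:
  u_1 = (-1, 0, 3, 1)
  u_2 = (-17/11, 0, -4/11, -5/11)

Apply the Gram-Schmidt recurrence
  u_1 = v_1
  u_i = v_i − Σ_{j<i} ((v_i · u_j) / (u_j · u_j)) · u_j.

Step by step this gives:
  u_1 = (-1, 0, 3, 1)
  u_2 = (-17/11, 0, -4/11, -5/11)

Orthogonality check:
  u_2 · u_1 = 0 (should be 0)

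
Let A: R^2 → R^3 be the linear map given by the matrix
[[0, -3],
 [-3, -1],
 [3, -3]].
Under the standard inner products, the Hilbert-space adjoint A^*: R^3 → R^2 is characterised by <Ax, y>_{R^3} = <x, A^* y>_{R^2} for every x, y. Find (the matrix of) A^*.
A^* = A^T =
[[0, -3, 3],
 [-3, -1, -3]]

For real matrices with standard dot products, the defining identity <Ax, y> = <x, A^* y> gives (Ax)^T y = x^T (A^*) y, i.e. x^T A^T y = x^T (A^*) y. Since this holds for all x, y, we must have A^* = A^T. Therefore
A^* =
[[0, -3, 3],
 [-3, -1, -3]].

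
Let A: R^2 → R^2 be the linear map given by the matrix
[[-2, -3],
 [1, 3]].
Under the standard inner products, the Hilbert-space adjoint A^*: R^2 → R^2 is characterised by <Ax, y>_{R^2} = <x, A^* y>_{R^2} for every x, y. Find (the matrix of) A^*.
A^* = A^T =
[[-2, 1],
 [-3, 3]]

For real matrices with standard dot products, the defining identity <Ax, y> = <x, A^* y> gives (Ax)^T y = x^T (A^*) y, i.e. x^T A^T y = x^T (A^*) y. Since this holds for all x, y, we must have A^* = A^T. Therefore
A^* =
[[-2, 1],
 [-3, 3]].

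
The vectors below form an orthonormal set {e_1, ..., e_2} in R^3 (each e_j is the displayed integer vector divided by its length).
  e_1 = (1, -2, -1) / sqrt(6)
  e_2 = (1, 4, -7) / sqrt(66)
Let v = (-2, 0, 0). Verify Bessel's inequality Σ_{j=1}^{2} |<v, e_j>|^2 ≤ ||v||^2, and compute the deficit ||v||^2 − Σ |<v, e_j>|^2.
Σ |<v, e_j>|^2 = 8/11; ||v||^2 = 4; deficit = 36/11

Write each e_j = u_j / sqrt(<u_j, u_j>) where u_j is the displayed integer vector. Then <v, e_j> = <v, u_j> / sqrt(<u_j, u_j>), so |<v, e_j>|^2 = <v, u_j>^2 / <u_j, u_j>.
Coefficients: <v, e_1> = -2/sqrt(6), <v, e_2> = -2/sqrt(66).
Square and sum: Σ |<v, e_j>|^2 = 8/11.
Compute ||v||^2 = v·v = 4.
Deficit = 4 − 8/11 = 36/11 ≥ 0, confirming Bessel's inequality. (The deficit equals ||v − Σ <v,e_j> e_j||^2, the squared distance from v to span{e_j}.)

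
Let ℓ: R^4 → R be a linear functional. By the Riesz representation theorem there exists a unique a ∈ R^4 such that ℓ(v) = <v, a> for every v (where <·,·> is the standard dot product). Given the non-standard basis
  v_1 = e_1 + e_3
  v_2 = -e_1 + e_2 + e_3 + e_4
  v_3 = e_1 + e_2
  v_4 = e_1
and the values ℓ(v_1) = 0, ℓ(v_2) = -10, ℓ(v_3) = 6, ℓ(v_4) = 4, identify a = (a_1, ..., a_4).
a = (4, 2, -4, -4)

Write a = (a_1, ..., a_4) in the standard basis. For each basis vector v_i, ℓ(v_i) = <v_i, a> is a linear equation in the a_j's. Collect the n equations into a matrix system V a = ℓ, where row i of V is v_i (expressed in the standard basis). Since V is invertible (lower-triangular with 1s on the diagonal, up to permutation), solve by back-substitution:
  V =
[[1, 0, 1, 0],
 [-1, 1, 1, 1],
 [1, 1, 0, 0],
 [1, 0, 0, 0]]
  V a = (0, -10, 6, 4)
Solving gives a = (4, 2, -4, -4).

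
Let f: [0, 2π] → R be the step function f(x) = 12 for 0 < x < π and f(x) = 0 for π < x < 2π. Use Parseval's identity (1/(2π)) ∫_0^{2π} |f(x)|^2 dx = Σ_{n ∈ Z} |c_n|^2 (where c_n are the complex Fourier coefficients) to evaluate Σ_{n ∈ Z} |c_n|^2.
Σ |c_n|^2 = 72

Parseval equates the L^2 energy of f (normalised by 1/(2π)) with the ℓ^2 sum of its Fourier coefficients: (1/(2π)) ∫_0^{2π} |f|^2 = Σ |c_n|^2.
Compute the left side: (1/(2π)) [∫_0^π 12^2 dx + ∫_π^{2π} 0^2 dx] = (1/(2π)) · (144π + 0π) = (144 + 0)/2 = 72.
So Σ_{n ∈ Z} |c_n|^2 = 72.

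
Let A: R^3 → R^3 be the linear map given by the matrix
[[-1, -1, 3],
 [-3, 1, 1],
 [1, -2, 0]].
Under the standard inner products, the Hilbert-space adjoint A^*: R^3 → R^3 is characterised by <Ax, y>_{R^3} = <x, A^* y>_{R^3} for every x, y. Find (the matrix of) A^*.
A^* = A^T =
[[-1, -3, 1],
 [-1, 1, -2],
 [3, 1, 0]]

For real matrices with standard dot products, the defining identity <Ax, y> = <x, A^* y> gives (Ax)^T y = x^T (A^*) y, i.e. x^T A^T y = x^T (A^*) y. Since this holds for all x, y, we must have A^* = A^T. Therefore
A^* =
[[-1, -3, 1],
 [-1, 1, -2],
 [3, 1, 0]].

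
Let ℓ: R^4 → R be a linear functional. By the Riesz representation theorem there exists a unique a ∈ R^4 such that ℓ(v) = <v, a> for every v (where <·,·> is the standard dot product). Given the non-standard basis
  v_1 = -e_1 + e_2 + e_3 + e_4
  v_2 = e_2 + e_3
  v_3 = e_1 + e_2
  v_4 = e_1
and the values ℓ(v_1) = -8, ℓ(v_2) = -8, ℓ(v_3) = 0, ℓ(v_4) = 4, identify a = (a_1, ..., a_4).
a = (4, -4, -4, 4)

Write a = (a_1, ..., a_4) in the standard basis. For each basis vector v_i, ℓ(v_i) = <v_i, a> is a linear equation in the a_j's. Collect the n equations into a matrix system V a = ℓ, where row i of V is v_i (expressed in the standard basis). Since V is invertible (lower-triangular with 1s on the diagonal, up to permutation), solve by back-substitution:
  V =
[[-1, 1, 1, 1],
 [0, 1, 1, 0],
 [1, 1, 0, 0],
 [1, 0, 0, 0]]
  V a = (-8, -8, 0, 4)
Solving gives a = (4, -4, -4, 4).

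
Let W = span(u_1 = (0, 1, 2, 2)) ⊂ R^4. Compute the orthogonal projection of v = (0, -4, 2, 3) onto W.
proj_W(v) = (0, 2/3, 4/3, 4/3)

Set up U = [u_1 | ... | u_1] ∈ R^(4×1). The projector onto W = col(U) is P = U (U^T U)^(-1) U^T.
Compute U^T U =
  [9],
and U^T v = (6).
Solve U^T U · c = U^T v for the coefficients: c = (2/3). The projection is proj_W(v) = U c.
Check: (v - proj_W(v)) · u_1 = 0  (should be 0).
Result: proj_W(v) = (0, 2/3, 4/3, 4/3).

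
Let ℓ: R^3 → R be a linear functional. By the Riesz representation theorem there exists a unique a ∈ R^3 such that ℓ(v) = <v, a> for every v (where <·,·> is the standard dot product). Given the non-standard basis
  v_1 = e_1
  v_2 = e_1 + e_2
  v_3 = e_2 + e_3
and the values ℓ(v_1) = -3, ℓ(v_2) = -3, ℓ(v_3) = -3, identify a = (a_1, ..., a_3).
a = (-3, 0, -3)

Write a = (a_1, ..., a_3) in the standard basis. For each basis vector v_i, ℓ(v_i) = <v_i, a> is a linear equation in the a_j's. Collect the n equations into a matrix system V a = ℓ, where row i of V is v_i (expressed in the standard basis). Since V is invertible (lower-triangular with 1s on the diagonal, up to permutation), solve by back-substitution:
  V =
[[1, 0, 0],
 [1, 1, 0],
 [0, 1, 1]]
  V a = (-3, -3, -3)
Solving gives a = (-3, 0, -3).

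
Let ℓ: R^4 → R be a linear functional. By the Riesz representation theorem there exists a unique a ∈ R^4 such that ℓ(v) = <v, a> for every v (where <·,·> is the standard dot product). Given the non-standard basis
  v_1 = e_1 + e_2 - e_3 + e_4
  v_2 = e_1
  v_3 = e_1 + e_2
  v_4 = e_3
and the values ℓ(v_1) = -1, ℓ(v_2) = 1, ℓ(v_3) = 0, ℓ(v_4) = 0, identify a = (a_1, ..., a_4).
a = (1, -1, 0, -1)

Write a = (a_1, ..., a_4) in the standard basis. For each basis vector v_i, ℓ(v_i) = <v_i, a> is a linear equation in the a_j's. Collect the n equations into a matrix system V a = ℓ, where row i of V is v_i (expressed in the standard basis). Since V is invertible (lower-triangular with 1s on the diagonal, up to permutation), solve by back-substitution:
  V =
[[1, 1, -1, 1],
 [1, 0, 0, 0],
 [1, 1, 0, 0],
 [0, 0, 1, 0]]
  V a = (-1, 1, 0, 0)
Solving gives a = (1, -1, 0, -1).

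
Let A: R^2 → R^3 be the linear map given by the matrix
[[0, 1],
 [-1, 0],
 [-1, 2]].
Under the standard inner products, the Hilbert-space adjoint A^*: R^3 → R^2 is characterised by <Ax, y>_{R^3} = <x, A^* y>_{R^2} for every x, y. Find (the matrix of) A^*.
A^* = A^T =
[[0, -1, -1],
 [1, 0, 2]]

For real matrices with standard dot products, the defining identity <Ax, y> = <x, A^* y> gives (Ax)^T y = x^T (A^*) y, i.e. x^T A^T y = x^T (A^*) y. Since this holds for all x, y, we must have A^* = A^T. Therefore
A^* =
[[0, -1, -1],
 [1, 0, 2]].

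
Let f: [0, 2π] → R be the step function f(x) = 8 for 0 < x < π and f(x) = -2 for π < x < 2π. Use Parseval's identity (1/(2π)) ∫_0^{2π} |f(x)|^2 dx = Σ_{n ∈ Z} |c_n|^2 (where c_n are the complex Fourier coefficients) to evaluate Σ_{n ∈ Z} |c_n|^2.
Σ |c_n|^2 = 34

Parseval equates the L^2 energy of f (normalised by 1/(2π)) with the ℓ^2 sum of its Fourier coefficients: (1/(2π)) ∫_0^{2π} |f|^2 = Σ |c_n|^2.
Compute the left side: (1/(2π)) [∫_0^π 8^2 dx + ∫_π^{2π} (-2)^2 dx] = (1/(2π)) · (64π + 4π) = (64 + 4)/2 = 34.
So Σ_{n ∈ Z} |c_n|^2 = 34.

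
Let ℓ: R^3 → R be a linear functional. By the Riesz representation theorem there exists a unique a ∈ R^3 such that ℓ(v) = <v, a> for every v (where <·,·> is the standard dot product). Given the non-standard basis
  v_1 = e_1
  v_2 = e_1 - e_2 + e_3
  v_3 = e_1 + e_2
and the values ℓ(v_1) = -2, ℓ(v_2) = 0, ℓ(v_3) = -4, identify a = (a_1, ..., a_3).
a = (-2, -2, 0)

Write a = (a_1, ..., a_3) in the standard basis. For each basis vector v_i, ℓ(v_i) = <v_i, a> is a linear equation in the a_j's. Collect the n equations into a matrix system V a = ℓ, where row i of V is v_i (expressed in the standard basis). Since V is invertible (lower-triangular with 1s on the diagonal, up to permutation), solve by back-substitution:
  V =
[[1, 0, 0],
 [1, -1, 1],
 [1, 1, 0]]
  V a = (-2, 0, -4)
Solving gives a = (-2, -2, 0).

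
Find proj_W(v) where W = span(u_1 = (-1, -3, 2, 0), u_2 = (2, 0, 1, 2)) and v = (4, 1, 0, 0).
proj_W(v) = (41/18, 3/2, -1/9, 16/9)

Set up U = [u_1 | ... | u_2] ∈ R^(4×2). The projector onto W = col(U) is P = U (U^T U)^(-1) U^T.
Compute U^T U =
  [14, 0]
  [0, 9],
and U^T v = (-7, 8).
Solve U^T U · c = U^T v for the coefficients: c = (-1/2, 8/9). The projection is proj_W(v) = U c.
Check: (v - proj_W(v)) · u_1 = 0  (should be 0).
Check: (v - proj_W(v)) · u_2 = 0  (should be 0).
Result: proj_W(v) = (41/18, 3/2, -1/9, 16/9).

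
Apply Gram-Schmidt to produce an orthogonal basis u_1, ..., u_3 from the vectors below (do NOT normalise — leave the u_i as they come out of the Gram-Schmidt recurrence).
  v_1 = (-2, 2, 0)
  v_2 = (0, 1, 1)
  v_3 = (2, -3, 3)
Orthogonal basis:
  u_1 = (-2, 2, 0)
  u_2 = (1/2, 1/2, 1)
  u_3 = (-4/3, -4/3, 4/3)

Apply the Gram-Schmidt recurrence
  u_1 = v_1
  u_i = v_i − Σ_{j<i} ((v_i · u_j) / (u_j · u_j)) · u_j.

Step by step this gives:
  u_1 = (-2, 2, 0)
  u_2 = (1/2, 1/2, 1)
  u_3 = (-4/3, -4/3, 4/3)

Orthogonality check:
  u_2 · u_1 = 0 (should be 0)
  u_3 · u_1 = 0 (should be 0)
  u_3 · u_2 = 0 (should be 0)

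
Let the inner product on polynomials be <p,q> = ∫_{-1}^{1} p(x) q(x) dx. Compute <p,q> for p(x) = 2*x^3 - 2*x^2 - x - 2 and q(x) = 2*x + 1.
<p,q> = -76/15

Expand the product: p(x)·q(x) = 4*x^4 - 2*x^3 - 4*x^2 - 5*x - 2.
∫_{-1}^{1} of each monomial x^k gives [2/(k+1) if k even, 0 if k odd]. Integrating term-by-term (or equivalently evaluating the antiderivative F(x) = 4*x^5/5 - x^4/2 - 4*x^3/3 - 5*x^2/2 - 2*x at the endpoints):
  F(1) − F(−1) = -83/15 − (-7/15) = -76/15.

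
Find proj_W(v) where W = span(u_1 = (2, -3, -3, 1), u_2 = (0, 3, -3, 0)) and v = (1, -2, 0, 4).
proj_W(v) = (24/23, -59/23, -13/23, 12/23)

Set up U = [u_1 | ... | u_2] ∈ R^(4×2). The projector onto W = col(U) is P = U (U^T U)^(-1) U^T.
Compute U^T U =
  [23, 0]
  [0, 18],
and U^T v = (12, -6).
Solve U^T U · c = U^T v for the coefficients: c = (12/23, -1/3). The projection is proj_W(v) = U c.
Check: (v - proj_W(v)) · u_1 = 0  (should be 0).
Check: (v - proj_W(v)) · u_2 = 0  (should be 0).
Result: proj_W(v) = (24/23, -59/23, -13/23, 12/23).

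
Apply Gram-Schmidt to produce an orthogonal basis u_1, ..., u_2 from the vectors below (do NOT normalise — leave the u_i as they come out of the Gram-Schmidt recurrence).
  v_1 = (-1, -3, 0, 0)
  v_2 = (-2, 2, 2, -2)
Orthogonal basis:
  u_1 = (-1, -3, 0, 0)
  u_2 = (-12/5, 4/5, 2, -2)

Apply the Gram-Schmidt recurrence
  u_1 = v_1
  u_i = v_i − Σ_{j<i} ((v_i · u_j) / (u_j · u_j)) · u_j.

Step by step this gives:
  u_1 = (-1, -3, 0, 0)
  u_2 = (-12/5, 4/5, 2, -2)

Orthogonality check:
  u_2 · u_1 = 0 (should be 0)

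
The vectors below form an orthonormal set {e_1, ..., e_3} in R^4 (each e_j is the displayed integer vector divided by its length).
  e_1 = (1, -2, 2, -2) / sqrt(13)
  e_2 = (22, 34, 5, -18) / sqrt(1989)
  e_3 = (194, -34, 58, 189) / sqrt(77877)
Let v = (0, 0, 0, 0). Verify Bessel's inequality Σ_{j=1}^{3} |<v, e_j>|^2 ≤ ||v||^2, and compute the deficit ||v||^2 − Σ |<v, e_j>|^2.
Σ |<v, e_j>|^2 = 0; ||v||^2 = 0; deficit = 0

Write each e_j = u_j / sqrt(<u_j, u_j>) where u_j is the displayed integer vector. Then <v, e_j> = <v, u_j> / sqrt(<u_j, u_j>), so |<v, e_j>|^2 = <v, u_j>^2 / <u_j, u_j>.
Coefficients: <v, e_1> = 0/sqrt(13), <v, e_2> = 0/sqrt(1989), <v, e_3> = 0/sqrt(77877).
Square and sum: Σ |<v, e_j>|^2 = 0.
Compute ||v||^2 = v·v = 0.
Deficit = 0 − 0 = 0 ≥ 0, confirming Bessel's inequality. (The deficit equals ||v − Σ <v,e_j> e_j||^2, the squared distance from v to span{e_j}.)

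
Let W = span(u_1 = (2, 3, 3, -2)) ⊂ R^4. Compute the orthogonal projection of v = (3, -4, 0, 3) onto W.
proj_W(v) = (-12/13, -18/13, -18/13, 12/13)

Set up U = [u_1 | ... | u_1] ∈ R^(4×1). The projector onto W = col(U) is P = U (U^T U)^(-1) U^T.
Compute U^T U =
  [26],
and U^T v = (-12).
Solve U^T U · c = U^T v for the coefficients: c = (-6/13). The projection is proj_W(v) = U c.
Check: (v - proj_W(v)) · u_1 = 0  (should be 0).
Result: proj_W(v) = (-12/13, -18/13, -18/13, 12/13).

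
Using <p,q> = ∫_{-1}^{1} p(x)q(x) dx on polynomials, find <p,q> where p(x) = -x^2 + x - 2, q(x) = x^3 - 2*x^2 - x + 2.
<p,q> = -92/15

Expand the product: p(x)·q(x) = -x^5 + 3*x^4 - 3*x^3 + x^2 + 4*x - 4.
∫_{-1}^{1} of each monomial x^k gives [2/(k+1) if k even, 0 if k odd]. Integrating term-by-term (or equivalently evaluating the antiderivative F(x) = -x^6/6 + 3*x^5/5 - 3*x^4/4 + x^3/3 + 2*x^2 - 4*x at the endpoints):
  F(1) − F(−1) = -119/60 − (83/20) = -92/15.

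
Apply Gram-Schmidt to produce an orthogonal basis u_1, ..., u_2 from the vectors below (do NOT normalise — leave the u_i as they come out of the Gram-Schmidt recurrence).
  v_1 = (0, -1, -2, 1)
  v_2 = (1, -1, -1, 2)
Orthogonal basis:
  u_1 = (0, -1, -2, 1)
  u_2 = (1, -1/6, 2/3, 7/6)

Apply the Gram-Schmidt recurrence
  u_1 = v_1
  u_i = v_i − Σ_{j<i} ((v_i · u_j) / (u_j · u_j)) · u_j.

Step by step this gives:
  u_1 = (0, -1, -2, 1)
  u_2 = (1, -1/6, 2/3, 7/6)

Orthogonality check:
  u_2 · u_1 = 0 (should be 0)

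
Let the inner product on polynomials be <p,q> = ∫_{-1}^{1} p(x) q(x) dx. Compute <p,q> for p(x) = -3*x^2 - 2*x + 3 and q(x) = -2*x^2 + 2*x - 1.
<p,q> = -124/15

Expand the product: p(x)·q(x) = 6*x^4 - 2*x^3 - 7*x^2 + 8*x - 3.
∫_{-1}^{1} of each monomial x^k gives [2/(k+1) if k even, 0 if k odd]. Integrating term-by-term (or equivalently evaluating the antiderivative F(x) = 6*x^5/5 - x^4/2 - 7*x^3/3 + 4*x^2 - 3*x at the endpoints):
  F(1) − F(−1) = -19/30 − (229/30) = -124/15.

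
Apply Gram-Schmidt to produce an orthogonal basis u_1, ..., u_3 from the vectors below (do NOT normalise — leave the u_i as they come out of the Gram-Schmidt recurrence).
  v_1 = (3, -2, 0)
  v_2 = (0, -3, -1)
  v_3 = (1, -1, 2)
Orthogonal basis:
  u_1 = (3, -2, 0)
  u_2 = (-18/13, -27/13, -1)
  u_3 = (-19/47, -57/94, 171/94)

Apply the Gram-Schmidt recurrence
  u_1 = v_1
  u_i = v_i − Σ_{j<i} ((v_i · u_j) / (u_j · u_j)) · u_j.

Step by step this gives:
  u_1 = (3, -2, 0)
  u_2 = (-18/13, -27/13, -1)
  u_3 = (-19/47, -57/94, 171/94)

Orthogonality check:
  u_2 · u_1 = 0 (should be 0)
  u_3 · u_1 = 0 (should be 0)
  u_3 · u_2 = 0 (should be 0)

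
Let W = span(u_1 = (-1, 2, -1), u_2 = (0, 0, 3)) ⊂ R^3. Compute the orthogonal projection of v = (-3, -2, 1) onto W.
proj_W(v) = (1/5, -2/5, 1)

Set up U = [u_1 | ... | u_2] ∈ R^(3×2). The projector onto W = col(U) is P = U (U^T U)^(-1) U^T.
Compute U^T U =
  [6, -3]
  [-3, 9],
and U^T v = (-2, 3).
Solve U^T U · c = U^T v for the coefficients: c = (-1/5, 4/15). The projection is proj_W(v) = U c.
Check: (v - proj_W(v)) · u_1 = 0  (should be 0).
Check: (v - proj_W(v)) · u_2 = 0  (should be 0).
Result: proj_W(v) = (1/5, -2/5, 1).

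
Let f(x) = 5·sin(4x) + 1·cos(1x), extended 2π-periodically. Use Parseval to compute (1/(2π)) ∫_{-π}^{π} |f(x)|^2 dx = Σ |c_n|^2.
Σ |c_n|^2 = 13

Expand |f|^2 and use orthogonality of {sin(nx), cos(mx)} on [-π, π]:
  ∫_{-π}^{π} sin(nx)^2 dx = π, ∫ cos(mx)^2 dx = π, and cross terms integrate to 0.
So ∫_{-π}^{π} f(x)^2 dx = 5^2 · π + 1^2 · π = (25 + 1)π.
Divide by 2π: (25 + 1)/2 = 13.
By Parseval, this equals Σ |c_n|^2.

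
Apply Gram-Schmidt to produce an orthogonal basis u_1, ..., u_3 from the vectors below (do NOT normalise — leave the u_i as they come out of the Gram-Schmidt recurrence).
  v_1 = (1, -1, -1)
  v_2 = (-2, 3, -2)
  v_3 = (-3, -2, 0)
Orthogonal basis:
  u_1 = (1, -1, -1)
  u_2 = (-1, 2, -3)
  u_3 = (-115/42, -46/21, -23/42)

Apply the Gram-Schmidt recurrence
  u_1 = v_1
  u_i = v_i − Σ_{j<i} ((v_i · u_j) / (u_j · u_j)) · u_j.

Step by step this gives:
  u_1 = (1, -1, -1)
  u_2 = (-1, 2, -3)
  u_3 = (-115/42, -46/21, -23/42)

Orthogonality check:
  u_2 · u_1 = 0 (should be 0)
  u_3 · u_1 = 0 (should be 0)
  u_3 · u_2 = 0 (should be 0)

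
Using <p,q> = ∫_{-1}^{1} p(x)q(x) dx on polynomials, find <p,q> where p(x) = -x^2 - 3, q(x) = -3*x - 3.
<p,q> = 20

Expand the product: p(x)·q(x) = 3*x^3 + 3*x^2 + 9*x + 9.
∫_{-1}^{1} of each monomial x^k gives [2/(k+1) if k even, 0 if k odd]. Integrating term-by-term (or equivalently evaluating the antiderivative F(x) = 3*x^4/4 + x^3 + 9*x^2/2 + 9*x at the endpoints):
  F(1) − F(−1) = 61/4 − (-19/4) = 20.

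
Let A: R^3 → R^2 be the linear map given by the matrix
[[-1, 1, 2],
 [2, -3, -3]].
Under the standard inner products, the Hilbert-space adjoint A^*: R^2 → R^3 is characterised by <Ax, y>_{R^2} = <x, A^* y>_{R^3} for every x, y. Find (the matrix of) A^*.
A^* = A^T =
[[-1, 2],
 [1, -3],
 [2, -3]]

For real matrices with standard dot products, the defining identity <Ax, y> = <x, A^* y> gives (Ax)^T y = x^T (A^*) y, i.e. x^T A^T y = x^T (A^*) y. Since this holds for all x, y, we must have A^* = A^T. Therefore
A^* =
[[-1, 2],
 [1, -3],
 [2, -3]].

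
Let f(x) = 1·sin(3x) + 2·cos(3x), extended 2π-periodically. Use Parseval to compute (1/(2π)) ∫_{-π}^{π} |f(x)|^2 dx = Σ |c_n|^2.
Σ |c_n|^2 = 5/2

Expand |f|^2 and use orthogonality of {sin(nx), cos(mx)} on [-π, π]:
  ∫_{-π}^{π} sin(nx)^2 dx = π, ∫ cos(mx)^2 dx = π, and cross terms integrate to 0.
So ∫_{-π}^{π} f(x)^2 dx = 1^2 · π + 2^2 · π = (1 + 4)π.
Divide by 2π: (1 + 4)/2 = 5/2.
By Parseval, this equals Σ |c_n|^2.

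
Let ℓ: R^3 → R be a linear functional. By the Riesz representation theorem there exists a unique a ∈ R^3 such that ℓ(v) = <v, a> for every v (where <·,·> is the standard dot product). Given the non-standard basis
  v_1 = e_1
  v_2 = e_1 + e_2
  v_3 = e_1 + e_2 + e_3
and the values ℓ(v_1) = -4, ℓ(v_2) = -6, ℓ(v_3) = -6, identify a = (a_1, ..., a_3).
a = (-4, -2, 0)

Write a = (a_1, ..., a_3) in the standard basis. For each basis vector v_i, ℓ(v_i) = <v_i, a> is a linear equation in the a_j's. Collect the n equations into a matrix system V a = ℓ, where row i of V is v_i (expressed in the standard basis). Since V is invertible (lower-triangular with 1s on the diagonal, up to permutation), solve by back-substitution:
  V =
[[1, 0, 0],
 [1, 1, 0],
 [1, 1, 1]]
  V a = (-4, -6, -6)
Solving gives a = (-4, -2, 0).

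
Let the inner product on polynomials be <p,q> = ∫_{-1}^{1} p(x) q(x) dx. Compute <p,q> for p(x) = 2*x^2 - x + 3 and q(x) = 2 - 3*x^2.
<p,q> = 94/15

Expand the product: p(x)·q(x) = -6*x^4 + 3*x^3 - 5*x^2 - 2*x + 6.
∫_{-1}^{1} of each monomial x^k gives [2/(k+1) if k even, 0 if k odd]. Integrating term-by-term (or equivalently evaluating the antiderivative F(x) = -6*x^5/5 + 3*x^4/4 - 5*x^3/3 - x^2 + 6*x at the endpoints):
  F(1) − F(−1) = 173/60 − (-203/60) = 94/15.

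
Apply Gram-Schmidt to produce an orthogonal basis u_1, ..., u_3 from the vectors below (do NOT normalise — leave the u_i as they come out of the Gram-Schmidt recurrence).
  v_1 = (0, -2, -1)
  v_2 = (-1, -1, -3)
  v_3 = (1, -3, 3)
Orthogonal basis:
  u_1 = (0, -2, -1)
  u_2 = (-1, 1, -2)
  u_3 = (-2/3, -2/15, 4/15)

Apply the Gram-Schmidt recurrence
  u_1 = v_1
  u_i = v_i − Σ_{j<i} ((v_i · u_j) / (u_j · u_j)) · u_j.

Step by step this gives:
  u_1 = (0, -2, -1)
  u_2 = (-1, 1, -2)
  u_3 = (-2/3, -2/15, 4/15)

Orthogonality check:
  u_2 · u_1 = 0 (should be 0)
  u_3 · u_1 = 0 (should be 0)
  u_3 · u_2 = 0 (should be 0)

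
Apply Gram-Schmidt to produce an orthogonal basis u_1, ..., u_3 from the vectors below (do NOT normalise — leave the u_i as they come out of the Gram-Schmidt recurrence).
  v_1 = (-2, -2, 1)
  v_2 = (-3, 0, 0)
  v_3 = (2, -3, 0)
Orthogonal basis:
  u_1 = (-2, -2, 1)
  u_2 = (-5/3, 4/3, -2/3)
  u_3 = (0, -3/5, -6/5)

Apply the Gram-Schmidt recurrence
  u_1 = v_1
  u_i = v_i − Σ_{j<i} ((v_i · u_j) / (u_j · u_j)) · u_j.

Step by step this gives:
  u_1 = (-2, -2, 1)
  u_2 = (-5/3, 4/3, -2/3)
  u_3 = (0, -3/5, -6/5)

Orthogonality check:
  u_2 · u_1 = 0 (should be 0)
  u_3 · u_1 = 0 (should be 0)
  u_3 · u_2 = 0 (should be 0)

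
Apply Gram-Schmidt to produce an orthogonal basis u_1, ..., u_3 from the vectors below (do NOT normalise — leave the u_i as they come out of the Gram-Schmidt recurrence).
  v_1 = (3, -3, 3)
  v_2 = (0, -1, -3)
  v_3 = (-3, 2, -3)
Orthogonal basis:
  u_1 = (3, -3, 3)
  u_2 = (2/3, -5/3, -7/3)
  u_3 = (-6/13, -9/26, 3/26)

Apply the Gram-Schmidt recurrence
  u_1 = v_1
  u_i = v_i − Σ_{j<i} ((v_i · u_j) / (u_j · u_j)) · u_j.

Step by step this gives:
  u_1 = (3, -3, 3)
  u_2 = (2/3, -5/3, -7/3)
  u_3 = (-6/13, -9/26, 3/26)

Orthogonality check:
  u_2 · u_1 = 0 (should be 0)
  u_3 · u_1 = 0 (should be 0)
  u_3 · u_2 = 0 (should be 0)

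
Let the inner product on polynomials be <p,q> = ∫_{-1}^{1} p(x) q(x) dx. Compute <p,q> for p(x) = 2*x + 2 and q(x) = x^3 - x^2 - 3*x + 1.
<p,q> = -8/15

Expand the product: p(x)·q(x) = 2*x^4 - 8*x^2 - 4*x + 2.
∫_{-1}^{1} of each monomial x^k gives [2/(k+1) if k even, 0 if k odd]. Integrating term-by-term (or equivalently evaluating the antiderivative F(x) = 2*x^5/5 - 8*x^3/3 - 2*x^2 + 2*x at the endpoints):
  F(1) − F(−1) = -34/15 − (-26/15) = -8/15.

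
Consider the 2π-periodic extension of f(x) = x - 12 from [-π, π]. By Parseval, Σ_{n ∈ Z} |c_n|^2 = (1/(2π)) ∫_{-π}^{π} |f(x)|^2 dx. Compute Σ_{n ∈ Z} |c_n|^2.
Σ |c_n|^2 = π^2/3 + 144

Expand and integrate term by term over [-π, π]:
  ∫ (x)^2 dx = 1·(2π^3/3); ∫ 2·1·(-12)·x dx = 0 (odd integrand); ∫ (-12)^2 dx = 144·2π.
So (1/(2π)) ∫_{-π}^{π} (x - 12)^2 dx = 1π^2/3 + 144 = π^2/3 + 144.
Parseval ⇒ Σ |c_n|^2 = π^2/3 + 144.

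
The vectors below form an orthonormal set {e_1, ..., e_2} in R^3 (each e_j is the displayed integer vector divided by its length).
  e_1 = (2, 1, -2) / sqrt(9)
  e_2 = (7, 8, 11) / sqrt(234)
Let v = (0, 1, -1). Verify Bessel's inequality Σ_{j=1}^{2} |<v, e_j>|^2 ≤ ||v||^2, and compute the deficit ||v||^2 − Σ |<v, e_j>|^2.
Σ |<v, e_j>|^2 = 27/26; ||v||^2 = 2; deficit = 25/26

Write each e_j = u_j / sqrt(<u_j, u_j>) where u_j is the displayed integer vector. Then <v, e_j> = <v, u_j> / sqrt(<u_j, u_j>), so |<v, e_j>|^2 = <v, u_j>^2 / <u_j, u_j>.
Coefficients: <v, e_1> = 3/sqrt(9), <v, e_2> = -3/sqrt(234).
Square and sum: Σ |<v, e_j>|^2 = 27/26.
Compute ||v||^2 = v·v = 2.
Deficit = 2 − 27/26 = 25/26 ≥ 0, confirming Bessel's inequality. (The deficit equals ||v − Σ <v,e_j> e_j||^2, the squared distance from v to span{e_j}.)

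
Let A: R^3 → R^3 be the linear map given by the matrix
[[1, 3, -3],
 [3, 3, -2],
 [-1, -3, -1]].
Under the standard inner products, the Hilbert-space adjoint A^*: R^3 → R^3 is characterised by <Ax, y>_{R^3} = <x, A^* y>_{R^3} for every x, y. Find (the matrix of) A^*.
A^* = A^T =
[[1, 3, -1],
 [3, 3, -3],
 [-3, -2, -1]]

For real matrices with standard dot products, the defining identity <Ax, y> = <x, A^* y> gives (Ax)^T y = x^T (A^*) y, i.e. x^T A^T y = x^T (A^*) y. Since this holds for all x, y, we must have A^* = A^T. Therefore
A^* =
[[1, 3, -1],
 [3, 3, -3],
 [-3, -2, -1]].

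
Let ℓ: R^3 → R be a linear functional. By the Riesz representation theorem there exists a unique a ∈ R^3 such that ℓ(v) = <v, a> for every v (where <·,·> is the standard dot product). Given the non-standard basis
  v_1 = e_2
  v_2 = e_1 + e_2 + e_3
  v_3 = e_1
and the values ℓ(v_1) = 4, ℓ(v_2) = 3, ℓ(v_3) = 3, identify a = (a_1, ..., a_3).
a = (3, 4, -4)

Write a = (a_1, ..., a_3) in the standard basis. For each basis vector v_i, ℓ(v_i) = <v_i, a> is a linear equation in the a_j's. Collect the n equations into a matrix system V a = ℓ, where row i of V is v_i (expressed in the standard basis). Since V is invertible (lower-triangular with 1s on the diagonal, up to permutation), solve by back-substitution:
  V =
[[0, 1, 0],
 [1, 1, 1],
 [1, 0, 0]]
  V a = (4, 3, 3)
Solving gives a = (3, 4, -4).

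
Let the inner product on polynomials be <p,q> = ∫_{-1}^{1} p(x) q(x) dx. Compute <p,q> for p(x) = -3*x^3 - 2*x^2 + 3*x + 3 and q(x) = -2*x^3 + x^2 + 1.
<p,q> = 544/105

Expand the product: p(x)·q(x) = 6*x^6 + x^5 - 8*x^4 - 6*x^3 + x^2 + 3*x + 3.
∫_{-1}^{1} of each monomial x^k gives [2/(k+1) if k even, 0 if k odd]. Integrating term-by-term (or equivalently evaluating the antiderivative F(x) = 6*x^7/7 + x^6/6 - 8*x^5/5 - 3*x^4/2 + x^3/3 + 3*x^2/2 + 3*x at the endpoints):
  F(1) − F(−1) = 193/70 − (-509/210) = 544/105.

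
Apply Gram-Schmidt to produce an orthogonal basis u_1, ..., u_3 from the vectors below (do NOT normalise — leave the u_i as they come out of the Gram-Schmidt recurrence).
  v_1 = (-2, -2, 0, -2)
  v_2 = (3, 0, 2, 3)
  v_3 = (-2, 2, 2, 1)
Orthogonal basis:
  u_1 = (-2, -2, 0, -2)
  u_2 = (1, -2, 2, 1)
  u_3 = (-67/30, 22/15, 11/5, 23/30)

Apply the Gram-Schmidt recurrence
  u_1 = v_1
  u_i = v_i − Σ_{j<i} ((v_i · u_j) / (u_j · u_j)) · u_j.

Step by step this gives:
  u_1 = (-2, -2, 0, -2)
  u_2 = (1, -2, 2, 1)
  u_3 = (-67/30, 22/15, 11/5, 23/30)

Orthogonality check:
  u_2 · u_1 = 0 (should be 0)
  u_3 · u_1 = 0 (should be 0)
  u_3 · u_2 = 0 (should be 0)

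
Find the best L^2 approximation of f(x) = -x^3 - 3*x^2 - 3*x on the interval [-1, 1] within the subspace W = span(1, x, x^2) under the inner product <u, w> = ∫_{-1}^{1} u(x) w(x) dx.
g(x) = -3*x^2 - 18*x/5

The best approximation g ∈ W is the orthogonal projection of f onto W. Writing g = a_0 + a_1 x + a_2 x^2, the coefficients solve the normal equations G · a = b where
  G_{ij} = <φ_i, φ_j> and b_i = <f, φ_i>, with φ_0 = 1, φ_1 = x, φ_2 = x^2.
G =
  [2, 0, 2/3]
  [0, 2/3, 0]
  [2/3, 0, 2/5],
b = (-2, -12/5, -6/5).
Solving gives a_0 = 0, a_1 = -18/5, a_2 = -3, so
  g(x) = -3*x^2 - 18*x/5.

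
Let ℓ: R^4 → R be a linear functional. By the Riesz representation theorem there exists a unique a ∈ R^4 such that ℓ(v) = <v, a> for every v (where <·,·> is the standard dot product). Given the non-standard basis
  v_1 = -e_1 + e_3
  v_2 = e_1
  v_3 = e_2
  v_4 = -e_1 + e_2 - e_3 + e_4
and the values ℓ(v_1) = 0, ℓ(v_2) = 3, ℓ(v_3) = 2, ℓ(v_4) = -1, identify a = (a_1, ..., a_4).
a = (3, 2, 3, 3)

Write a = (a_1, ..., a_4) in the standard basis. For each basis vector v_i, ℓ(v_i) = <v_i, a> is a linear equation in the a_j's. Collect the n equations into a matrix system V a = ℓ, where row i of V is v_i (expressed in the standard basis). Since V is invertible (lower-triangular with 1s on the diagonal, up to permutation), solve by back-substitution:
  V =
[[-1, 0, 1, 0],
 [1, 0, 0, 0],
 [0, 1, 0, 0],
 [-1, 1, -1, 1]]
  V a = (0, 3, 2, -1)
Solving gives a = (3, 2, 3, 3).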